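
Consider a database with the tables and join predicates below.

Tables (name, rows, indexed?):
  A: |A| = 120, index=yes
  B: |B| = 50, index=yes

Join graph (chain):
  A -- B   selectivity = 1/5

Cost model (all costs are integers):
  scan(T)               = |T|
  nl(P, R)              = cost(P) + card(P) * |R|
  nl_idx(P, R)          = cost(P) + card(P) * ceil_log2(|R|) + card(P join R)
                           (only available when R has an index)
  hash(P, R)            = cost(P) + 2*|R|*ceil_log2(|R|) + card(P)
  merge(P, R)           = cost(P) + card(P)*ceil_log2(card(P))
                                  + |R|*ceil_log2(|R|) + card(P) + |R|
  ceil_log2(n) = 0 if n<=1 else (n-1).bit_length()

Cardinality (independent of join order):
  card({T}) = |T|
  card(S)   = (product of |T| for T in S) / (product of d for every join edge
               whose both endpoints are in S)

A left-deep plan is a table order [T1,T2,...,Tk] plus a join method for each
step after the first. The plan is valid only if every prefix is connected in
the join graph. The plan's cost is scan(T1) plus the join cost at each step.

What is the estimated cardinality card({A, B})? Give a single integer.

1200

Tables in S: A(120), B(50)
Edges inside S: A-B(d=5)
numerator = 120 * 50 = 6000
denominator = 5 = 5
card(S) = 6000 / 5 = 1200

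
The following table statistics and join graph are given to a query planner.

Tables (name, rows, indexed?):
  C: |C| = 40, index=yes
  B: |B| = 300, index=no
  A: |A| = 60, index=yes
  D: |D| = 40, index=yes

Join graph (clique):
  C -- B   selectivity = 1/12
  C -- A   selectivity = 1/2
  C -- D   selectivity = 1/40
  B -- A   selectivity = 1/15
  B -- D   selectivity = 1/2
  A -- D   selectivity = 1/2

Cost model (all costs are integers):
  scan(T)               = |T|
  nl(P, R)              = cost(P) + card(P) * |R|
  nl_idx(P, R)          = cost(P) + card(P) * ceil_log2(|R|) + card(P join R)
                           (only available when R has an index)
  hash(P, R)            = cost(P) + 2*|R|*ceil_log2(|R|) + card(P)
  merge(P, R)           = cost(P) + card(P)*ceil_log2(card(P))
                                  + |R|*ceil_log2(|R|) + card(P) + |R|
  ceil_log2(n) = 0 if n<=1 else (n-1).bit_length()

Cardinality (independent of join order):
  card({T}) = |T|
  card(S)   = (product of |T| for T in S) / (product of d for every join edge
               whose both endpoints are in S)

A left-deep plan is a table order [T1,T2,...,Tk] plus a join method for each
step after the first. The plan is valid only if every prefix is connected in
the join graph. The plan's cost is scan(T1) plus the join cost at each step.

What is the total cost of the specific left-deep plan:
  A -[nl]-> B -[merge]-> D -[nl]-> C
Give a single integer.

step 1: scan A: cost=60, card=60
step 2: join B via nl
    card(P join B) = 60*300/(15) = 1200
    cost = 60 + 60*300 = 18060
step 3: join D via merge
    card(P join D) = 1200*40/(2*2) = 12000
    cost = 18060 + 1200*11 + 40*6 + 1200 + 40 = 32740
step 4: join C via nl
    card(P join C) = 12000*40/(12*2*40) = 500
    cost = 32740 + 12000*40 = 512740

512740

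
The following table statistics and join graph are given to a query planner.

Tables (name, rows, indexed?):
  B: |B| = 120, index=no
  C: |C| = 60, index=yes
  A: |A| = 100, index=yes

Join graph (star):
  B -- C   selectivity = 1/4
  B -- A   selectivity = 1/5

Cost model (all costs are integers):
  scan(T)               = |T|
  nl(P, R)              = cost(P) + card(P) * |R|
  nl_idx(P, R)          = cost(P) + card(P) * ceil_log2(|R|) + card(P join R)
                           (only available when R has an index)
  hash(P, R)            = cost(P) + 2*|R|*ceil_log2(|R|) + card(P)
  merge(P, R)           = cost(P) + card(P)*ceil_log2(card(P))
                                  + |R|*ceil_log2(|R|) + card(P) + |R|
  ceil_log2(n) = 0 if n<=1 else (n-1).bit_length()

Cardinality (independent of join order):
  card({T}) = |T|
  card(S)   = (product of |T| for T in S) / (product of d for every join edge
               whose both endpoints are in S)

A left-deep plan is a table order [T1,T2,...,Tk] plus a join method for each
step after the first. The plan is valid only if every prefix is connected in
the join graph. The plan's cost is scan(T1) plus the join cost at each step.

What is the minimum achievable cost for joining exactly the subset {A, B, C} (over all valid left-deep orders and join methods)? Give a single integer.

4160

Selinger DP over subsets of {A,B,C}:
  {B}: scan cost=120, card=120
  {C}: scan cost=60, card=60
  {A}: scan cost=100, card=100
  {BC}: card=1800; try (C,hash)→960, (B,merge)→1440, (C,merge)→1500, (B,hash)→1800, (C,nl_idx)→2640, (B,nl)→7260 …(+1); best=960 via (C,hash)
  {AB}: card=2400; try (A,hash)→1640, (B,merge)→1860, (B,hash)→1880, (A,merge)→1880, (A,nl_idx)→3360, (B,nl)→12100 …(+1); best=1640 via (A,hash)
  {ABC}: card=36000; try (A,hash)→4160, (C,hash)→4760, (A,merge)→23360, (C,merge)→33260, (A,nl_idx)→49560, (C,nl_idx)→52040 …(+2); best=4160 via (A,hash)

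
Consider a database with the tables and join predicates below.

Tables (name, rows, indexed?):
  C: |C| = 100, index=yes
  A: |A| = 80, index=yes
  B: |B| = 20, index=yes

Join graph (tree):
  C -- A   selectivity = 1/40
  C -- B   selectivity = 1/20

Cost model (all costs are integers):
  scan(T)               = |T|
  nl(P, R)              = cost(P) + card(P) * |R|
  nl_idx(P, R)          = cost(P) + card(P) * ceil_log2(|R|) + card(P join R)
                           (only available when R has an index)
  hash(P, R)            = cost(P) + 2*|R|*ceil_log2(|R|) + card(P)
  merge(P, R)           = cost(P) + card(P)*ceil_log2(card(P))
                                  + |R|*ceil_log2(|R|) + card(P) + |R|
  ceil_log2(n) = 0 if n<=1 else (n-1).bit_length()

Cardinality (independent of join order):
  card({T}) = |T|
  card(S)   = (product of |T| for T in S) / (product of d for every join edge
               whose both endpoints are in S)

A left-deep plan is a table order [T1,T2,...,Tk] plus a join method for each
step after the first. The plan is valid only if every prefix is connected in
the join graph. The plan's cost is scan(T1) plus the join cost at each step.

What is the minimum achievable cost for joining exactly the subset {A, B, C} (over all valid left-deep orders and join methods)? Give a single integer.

Selinger DP over subsets of {A,B,C}:
  {C}: scan cost=100, card=100
  {A}: scan cost=80, card=80
  {B}: scan cost=20, card=20
  {AC}: card=200; try (C,nl_idx)→840, (A,nl_idx)→1000, (A,hash)→1320, (C,merge)→1520, (A,merge)→1540, (C,hash)→1560 …(+2); best=840 via (C,nl_idx)
  {BC}: card=100; try (C,nl_idx)→260, (B,hash)→400, (B,nl_idx)→700, (C,merge)→940, (B,merge)→1020, (C,hash)→1440 …(+2); best=260 via (C,nl_idx)
  {ABC}: card=200; try (A,nl_idx)→1160, (B,hash)→1240, (A,hash)→1480, (A,merge)→1700, (B,nl_idx)→2040, (B,merge)→2760 …(+2); best=1160 via (A,nl_idx)

1160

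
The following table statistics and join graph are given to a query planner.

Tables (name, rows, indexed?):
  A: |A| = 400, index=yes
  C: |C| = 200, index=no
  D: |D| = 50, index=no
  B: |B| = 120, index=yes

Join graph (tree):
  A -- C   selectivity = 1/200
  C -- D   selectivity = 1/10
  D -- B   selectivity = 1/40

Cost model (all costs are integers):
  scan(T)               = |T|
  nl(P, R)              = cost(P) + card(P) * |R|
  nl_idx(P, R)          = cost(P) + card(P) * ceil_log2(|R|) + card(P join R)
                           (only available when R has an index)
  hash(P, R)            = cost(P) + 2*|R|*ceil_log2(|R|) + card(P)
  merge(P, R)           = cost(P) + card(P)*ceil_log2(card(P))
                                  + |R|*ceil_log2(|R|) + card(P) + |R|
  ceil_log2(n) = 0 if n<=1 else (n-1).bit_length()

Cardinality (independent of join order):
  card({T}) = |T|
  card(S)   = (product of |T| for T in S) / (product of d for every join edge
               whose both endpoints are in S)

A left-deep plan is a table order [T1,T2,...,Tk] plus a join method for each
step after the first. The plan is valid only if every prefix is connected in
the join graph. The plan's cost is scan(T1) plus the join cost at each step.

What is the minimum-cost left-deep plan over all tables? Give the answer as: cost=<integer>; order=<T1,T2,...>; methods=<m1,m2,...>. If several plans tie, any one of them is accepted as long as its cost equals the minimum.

cost=7080; order=C,A,D,B; methods=nl_idx,hash,hash

Selinger DP (subsets sized 1..n):
  {A}: scan cost=400, card=400
  {C}: scan cost=200, card=200
  {D}: scan cost=50, card=50
  {B}: scan cost=120, card=120
  {AC}: card=400; try (A,nl_idx)→2400, (C,hash)→4000, (A,merge)→6000, (C,merge)→6200, (A,hash)→7600, (A,nl)→80200 …(+1); best=2400 via (A,nl_idx)
  {CD}: card=1000; try (D,hash)→1000, (C,merge)→2200, (D,merge)→2350, (C,hash)→3300, (C,nl)→10050, (D,nl)→10200; best=1000 via (D,hash)
  {BD}: card=150; try (B,nl_idx)→550, (D,hash)→840, (B,merge)→1360, (D,merge)→1430, (B,hash)→1780, (B,nl)→6050 …(+1); best=550 via (B,nl_idx)
  {ACD}: card=2000; try (D,hash)→3400, (D,merge)→6750, (A,hash)→9200, (A,nl_idx)→12000, (A,merge)→16000, (D,nl)→22400 …(+1); best=3400 via (D,hash)
  {BCD}: card=3000; try (B,hash)→3680, (C,merge)→3700, (C,hash)→3900, (B,nl_idx)→11000, (B,merge)→12960, (C,nl)→30550 …(+1); best=3680 via (B,hash)
  {ABCD}: card=6000; try (B,hash)→7080, (A,hash)→13880, (B,nl_idx)→23400, (B,merge)→28360, (A,nl_idx)→36680, (A,merge)→46680 …(+2); best=7080 via (B,hash)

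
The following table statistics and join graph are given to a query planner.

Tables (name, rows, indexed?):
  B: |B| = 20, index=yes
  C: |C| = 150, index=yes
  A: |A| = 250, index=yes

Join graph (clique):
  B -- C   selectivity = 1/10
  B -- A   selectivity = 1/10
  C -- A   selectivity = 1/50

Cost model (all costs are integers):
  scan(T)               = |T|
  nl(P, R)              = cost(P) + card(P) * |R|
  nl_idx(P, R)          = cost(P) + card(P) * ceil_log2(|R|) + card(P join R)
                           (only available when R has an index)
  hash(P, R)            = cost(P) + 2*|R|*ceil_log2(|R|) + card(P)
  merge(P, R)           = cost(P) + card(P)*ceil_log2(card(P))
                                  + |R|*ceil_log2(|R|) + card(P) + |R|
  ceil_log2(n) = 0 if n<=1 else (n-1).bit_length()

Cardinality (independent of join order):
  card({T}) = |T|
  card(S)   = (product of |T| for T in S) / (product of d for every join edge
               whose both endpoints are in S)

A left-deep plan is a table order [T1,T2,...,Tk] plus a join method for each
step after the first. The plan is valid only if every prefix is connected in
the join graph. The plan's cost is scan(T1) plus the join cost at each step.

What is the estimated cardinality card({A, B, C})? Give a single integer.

150

Tables in S: A(250), B(20), C(150)
Edges inside S: B-C(d=10), B-A(d=10), C-A(d=50)
numerator = 250 * 20 * 150 = 750000
denominator = 10 * 10 * 50 = 5000
card(S) = 750000 / 5000 = 150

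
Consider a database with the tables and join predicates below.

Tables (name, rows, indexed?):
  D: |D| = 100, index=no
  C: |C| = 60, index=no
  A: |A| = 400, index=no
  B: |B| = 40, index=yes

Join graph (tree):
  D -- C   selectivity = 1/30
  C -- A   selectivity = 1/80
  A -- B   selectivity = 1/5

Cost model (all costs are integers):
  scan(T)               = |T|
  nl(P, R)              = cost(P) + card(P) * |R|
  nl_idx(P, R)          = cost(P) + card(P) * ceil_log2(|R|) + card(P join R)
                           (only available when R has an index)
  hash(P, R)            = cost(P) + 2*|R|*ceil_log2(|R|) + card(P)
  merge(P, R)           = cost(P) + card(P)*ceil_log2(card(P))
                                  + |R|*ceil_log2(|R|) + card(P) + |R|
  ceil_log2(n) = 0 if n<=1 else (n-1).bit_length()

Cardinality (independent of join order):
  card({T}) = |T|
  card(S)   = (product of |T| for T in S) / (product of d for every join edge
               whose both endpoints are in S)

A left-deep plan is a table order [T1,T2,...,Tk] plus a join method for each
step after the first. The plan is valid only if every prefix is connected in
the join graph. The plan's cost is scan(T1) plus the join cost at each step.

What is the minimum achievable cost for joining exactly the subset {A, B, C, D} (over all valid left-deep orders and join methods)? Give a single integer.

Selinger DP over subsets of {A,B,C,D}:
  {D}: scan cost=100, card=100
  {C}: scan cost=60, card=60
  {A}: scan cost=400, card=400
  {B}: scan cost=40, card=40
  {CD}: card=200; try (C,hash)→920, (D,merge)→1280, (C,merge)→1320, (D,hash)→1520, (D,nl)→6060, (C,nl)→6100; best=920 via (C,hash)
  {AC}: card=300; try (C,hash)→1520, (A,merge)→4480, (C,merge)→4820, (A,hash)→7320, (A,nl)→24060, (C,nl)→24400; best=1520 via (C,hash)
  {AB}: card=3200; try (B,hash)→1280, (A,merge)→4320, (B,merge)→4680, (B,nl_idx)→6000, (A,hash)→7280, (A,nl)→16040 …(+1); best=1280 via (B,hash)
  {ACD}: card=1000; try (D,hash)→3220, (D,merge)→5320, (A,merge)→6720, (A,hash)→8320, (D,nl)→31520, (A,nl)→80920; best=3220 via (D,hash)
  {ABC}: card=2400; try (B,hash)→2300, (B,merge)→4800, (C,hash)→5200, (B,nl_idx)→5720, (B,nl)→13520, (C,merge)→43300 …(+1); best=2300 via (B,hash)
  {ABCD}: card=8000; try (B,hash)→4700, (D,hash)→6100, (B,merge)→14500, (B,nl_idx)→17220, (D,merge)→34300, (B,nl)→43220 …(+1); best=4700 via (B,hash)

4700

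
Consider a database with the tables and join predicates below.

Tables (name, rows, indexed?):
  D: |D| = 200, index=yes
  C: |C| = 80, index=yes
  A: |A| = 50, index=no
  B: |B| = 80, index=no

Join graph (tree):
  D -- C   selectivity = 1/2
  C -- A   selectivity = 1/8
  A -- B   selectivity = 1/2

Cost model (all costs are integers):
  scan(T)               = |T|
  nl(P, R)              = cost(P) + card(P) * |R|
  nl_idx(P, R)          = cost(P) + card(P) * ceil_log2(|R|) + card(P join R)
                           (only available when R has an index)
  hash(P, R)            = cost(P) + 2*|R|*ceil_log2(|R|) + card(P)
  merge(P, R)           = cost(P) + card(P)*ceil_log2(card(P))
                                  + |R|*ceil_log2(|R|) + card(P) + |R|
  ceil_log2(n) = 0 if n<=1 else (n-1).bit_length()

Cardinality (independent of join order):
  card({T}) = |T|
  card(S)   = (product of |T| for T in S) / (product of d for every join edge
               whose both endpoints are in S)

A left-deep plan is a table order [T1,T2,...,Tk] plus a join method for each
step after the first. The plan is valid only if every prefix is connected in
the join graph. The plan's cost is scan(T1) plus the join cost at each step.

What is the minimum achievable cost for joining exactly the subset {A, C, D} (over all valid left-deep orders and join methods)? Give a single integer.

4460

Selinger DP over subsets of {A,C,D}:
  {D}: scan cost=200, card=200
  {C}: scan cost=80, card=80
  {A}: scan cost=50, card=50
  {CD}: card=8000; try (C,hash)→1520, (D,merge)→2520, (C,merge)→2640, (D,hash)→3360, (D,nl_idx)→8720, (C,nl_idx)→9600 …(+2); best=1520 via (C,hash)
  {AC}: card=500; try (A,hash)→760, (C,nl_idx)→900, (C,merge)→1040, (A,merge)→1070, (C,hash)→1220, (C,nl)→4050 …(+1); best=760 via (A,hash)
  {ACD}: card=50000; try (D,hash)→4460, (D,merge)→7560, (A,hash)→10120, (D,nl_idx)→54760, (D,nl)→100760, (A,merge)→113870 …(+1); best=4460 via (D,hash)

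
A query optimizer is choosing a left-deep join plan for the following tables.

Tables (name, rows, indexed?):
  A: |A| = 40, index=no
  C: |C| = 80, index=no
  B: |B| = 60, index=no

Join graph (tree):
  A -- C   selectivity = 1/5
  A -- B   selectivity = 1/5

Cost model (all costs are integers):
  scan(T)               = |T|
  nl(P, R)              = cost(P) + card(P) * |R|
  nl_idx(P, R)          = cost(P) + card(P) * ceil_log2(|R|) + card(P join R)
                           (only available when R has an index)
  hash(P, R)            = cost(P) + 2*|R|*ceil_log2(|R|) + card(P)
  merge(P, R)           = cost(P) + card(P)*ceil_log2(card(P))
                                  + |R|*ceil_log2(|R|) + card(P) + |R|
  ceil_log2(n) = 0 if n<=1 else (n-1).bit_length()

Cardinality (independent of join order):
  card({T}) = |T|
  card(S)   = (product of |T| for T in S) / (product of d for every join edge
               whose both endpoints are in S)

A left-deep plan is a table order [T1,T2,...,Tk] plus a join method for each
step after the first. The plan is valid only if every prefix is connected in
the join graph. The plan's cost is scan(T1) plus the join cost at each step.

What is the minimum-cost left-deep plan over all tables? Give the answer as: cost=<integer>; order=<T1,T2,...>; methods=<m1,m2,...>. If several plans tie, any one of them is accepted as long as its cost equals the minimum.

Selinger DP (subsets sized 1..n):
  {A}: scan cost=40, card=40
  {C}: scan cost=80, card=80
  {B}: scan cost=60, card=60
  {AC}: card=640; try (A,hash)→640, (C,merge)→960, (A,merge)→1000, (C,hash)→1200, (C,nl)→3240, (A,nl)→3280; best=640 via (A,hash)
  {AB}: card=480; try (A,hash)→600, (B,merge)→740, (A,merge)→760, (B,hash)→800, (B,nl)→2440, (A,nl)→2460; best=600 via (A,hash)
  {ABC}: card=7680; try (B,hash)→2000, (C,hash)→2200, (C,merge)→6040, (B,merge)→8100, (C,nl)→39000, (B,nl)→39040; best=2000 via (B,hash)

cost=2000; order=C,A,B; methods=hash,hash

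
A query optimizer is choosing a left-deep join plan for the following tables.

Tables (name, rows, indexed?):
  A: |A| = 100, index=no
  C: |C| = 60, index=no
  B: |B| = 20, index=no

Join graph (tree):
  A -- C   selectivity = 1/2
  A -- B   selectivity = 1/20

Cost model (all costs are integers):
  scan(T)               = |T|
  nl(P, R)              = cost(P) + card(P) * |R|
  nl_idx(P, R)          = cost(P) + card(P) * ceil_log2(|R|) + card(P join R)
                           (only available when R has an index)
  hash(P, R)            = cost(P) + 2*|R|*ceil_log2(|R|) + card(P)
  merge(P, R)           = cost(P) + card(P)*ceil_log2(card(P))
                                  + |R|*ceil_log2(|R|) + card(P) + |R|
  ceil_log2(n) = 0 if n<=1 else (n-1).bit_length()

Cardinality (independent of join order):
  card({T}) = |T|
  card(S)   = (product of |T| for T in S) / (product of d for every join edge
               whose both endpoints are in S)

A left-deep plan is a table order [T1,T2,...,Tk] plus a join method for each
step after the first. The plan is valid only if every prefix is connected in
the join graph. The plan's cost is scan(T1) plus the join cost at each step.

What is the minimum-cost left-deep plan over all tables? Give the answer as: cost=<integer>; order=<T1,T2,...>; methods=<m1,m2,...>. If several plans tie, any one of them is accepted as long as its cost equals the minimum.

cost=1220; order=A,B,C; methods=hash,hash

Selinger DP (subsets sized 1..n):
  {A}: scan cost=100, card=100
  {C}: scan cost=60, card=60
  {B}: scan cost=20, card=20
  {AC}: card=3000; try (C,hash)→920, (A,merge)→1280, (C,merge)→1320, (A,hash)→1520, (A,nl)→6060, (C,nl)→6100; best=920 via (C,hash)
  {AB}: card=100; try (B,hash)→400, (A,merge)→940, (B,merge)→1020, (A,hash)→1440, (A,nl)→2020, (B,nl)→2100; best=400 via (B,hash)
  {ABC}: card=3000; try (C,hash)→1220, (C,merge)→1620, (B,hash)→4120, (C,nl)→6400, (B,merge)→40040, (B,nl)→60920; best=1220 via (C,hash)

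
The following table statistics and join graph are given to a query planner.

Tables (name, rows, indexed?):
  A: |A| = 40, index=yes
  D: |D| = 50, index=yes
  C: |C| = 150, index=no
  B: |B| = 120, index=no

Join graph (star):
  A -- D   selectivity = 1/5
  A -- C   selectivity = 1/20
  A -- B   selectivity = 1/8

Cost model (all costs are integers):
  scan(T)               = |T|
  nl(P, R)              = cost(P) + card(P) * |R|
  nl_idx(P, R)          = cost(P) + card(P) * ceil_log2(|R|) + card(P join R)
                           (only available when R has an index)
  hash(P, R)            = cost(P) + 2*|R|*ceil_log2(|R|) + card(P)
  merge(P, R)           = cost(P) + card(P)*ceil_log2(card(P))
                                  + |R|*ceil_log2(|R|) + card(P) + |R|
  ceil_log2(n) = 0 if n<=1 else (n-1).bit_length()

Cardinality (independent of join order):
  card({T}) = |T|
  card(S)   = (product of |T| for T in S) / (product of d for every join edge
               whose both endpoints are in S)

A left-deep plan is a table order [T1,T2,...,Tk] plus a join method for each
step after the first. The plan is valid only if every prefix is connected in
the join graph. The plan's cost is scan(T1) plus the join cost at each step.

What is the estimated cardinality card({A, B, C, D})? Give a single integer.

45000

Tables in S: A(40), B(120), C(150), D(50)
Edges inside S: A-D(d=5), A-C(d=20), A-B(d=8)
numerator = 40 * 120 * 150 * 50 = 36000000
denominator = 5 * 20 * 8 = 800
card(S) = 36000000 / 800 = 45000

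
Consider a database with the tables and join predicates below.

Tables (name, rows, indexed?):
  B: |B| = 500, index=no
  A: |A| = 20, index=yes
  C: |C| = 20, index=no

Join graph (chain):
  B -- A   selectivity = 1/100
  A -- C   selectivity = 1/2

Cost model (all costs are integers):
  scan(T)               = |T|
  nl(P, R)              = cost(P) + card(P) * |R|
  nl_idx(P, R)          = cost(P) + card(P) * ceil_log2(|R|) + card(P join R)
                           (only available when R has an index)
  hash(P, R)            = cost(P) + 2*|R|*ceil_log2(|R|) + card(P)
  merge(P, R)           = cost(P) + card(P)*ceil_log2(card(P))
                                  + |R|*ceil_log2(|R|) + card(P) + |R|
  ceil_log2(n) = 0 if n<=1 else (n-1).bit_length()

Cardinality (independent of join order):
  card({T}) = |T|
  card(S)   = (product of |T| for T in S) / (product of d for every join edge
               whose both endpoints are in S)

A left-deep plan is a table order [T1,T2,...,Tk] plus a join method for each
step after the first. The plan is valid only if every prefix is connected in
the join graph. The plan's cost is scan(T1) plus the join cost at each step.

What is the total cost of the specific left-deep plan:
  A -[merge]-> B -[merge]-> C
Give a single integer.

6060

step 1: scan A: cost=20, card=20
step 2: join B via merge
    card(P join B) = 20*500/(100) = 100
    cost = 20 + 20*5 + 500*9 + 20 + 500 = 5140
step 3: join C via merge
    card(P join C) = 100*20/(2) = 1000
    cost = 5140 + 100*7 + 20*5 + 100 + 20 = 6060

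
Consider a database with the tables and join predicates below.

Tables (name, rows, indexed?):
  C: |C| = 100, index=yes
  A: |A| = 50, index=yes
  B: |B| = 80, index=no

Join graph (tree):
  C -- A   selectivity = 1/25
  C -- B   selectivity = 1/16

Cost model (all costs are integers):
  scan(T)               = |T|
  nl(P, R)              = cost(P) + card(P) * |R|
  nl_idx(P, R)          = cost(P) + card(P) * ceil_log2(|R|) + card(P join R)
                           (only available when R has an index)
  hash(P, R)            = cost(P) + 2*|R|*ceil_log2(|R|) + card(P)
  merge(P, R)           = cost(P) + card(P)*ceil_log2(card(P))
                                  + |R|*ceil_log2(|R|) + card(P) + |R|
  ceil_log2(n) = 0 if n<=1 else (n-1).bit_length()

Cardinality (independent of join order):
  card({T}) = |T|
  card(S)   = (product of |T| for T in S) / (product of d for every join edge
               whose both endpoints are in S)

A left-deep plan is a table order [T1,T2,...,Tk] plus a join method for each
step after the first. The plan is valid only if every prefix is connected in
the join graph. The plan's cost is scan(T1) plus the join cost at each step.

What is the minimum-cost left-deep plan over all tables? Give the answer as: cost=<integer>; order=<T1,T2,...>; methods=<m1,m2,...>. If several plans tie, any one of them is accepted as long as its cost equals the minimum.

cost=1920; order=A,C,B; methods=nl_idx,hash

Selinger DP (subsets sized 1..n):
  {C}: scan cost=100, card=100
  {A}: scan cost=50, card=50
  {B}: scan cost=80, card=80
  {AC}: card=200; try (C,nl_idx)→600, (A,hash)→800, (A,nl_idx)→900, (C,merge)→1200, (A,merge)→1250, (C,hash)→1500 …(+2); best=600 via (C,nl_idx)
  {BC}: card=500; try (C,nl_idx)→1140, (B,hash)→1320, (C,merge)→1520, (B,merge)→1540, (C,hash)→1560, (C,nl)→8080 …(+1); best=1140 via (C,nl_idx)
  {ABC}: card=1000; try (B,hash)→1920, (A,hash)→2240, (B,merge)→3040, (A,nl_idx)→5140, (A,merge)→6490, (B,nl)→16600 …(+1); best=1920 via (B,hash)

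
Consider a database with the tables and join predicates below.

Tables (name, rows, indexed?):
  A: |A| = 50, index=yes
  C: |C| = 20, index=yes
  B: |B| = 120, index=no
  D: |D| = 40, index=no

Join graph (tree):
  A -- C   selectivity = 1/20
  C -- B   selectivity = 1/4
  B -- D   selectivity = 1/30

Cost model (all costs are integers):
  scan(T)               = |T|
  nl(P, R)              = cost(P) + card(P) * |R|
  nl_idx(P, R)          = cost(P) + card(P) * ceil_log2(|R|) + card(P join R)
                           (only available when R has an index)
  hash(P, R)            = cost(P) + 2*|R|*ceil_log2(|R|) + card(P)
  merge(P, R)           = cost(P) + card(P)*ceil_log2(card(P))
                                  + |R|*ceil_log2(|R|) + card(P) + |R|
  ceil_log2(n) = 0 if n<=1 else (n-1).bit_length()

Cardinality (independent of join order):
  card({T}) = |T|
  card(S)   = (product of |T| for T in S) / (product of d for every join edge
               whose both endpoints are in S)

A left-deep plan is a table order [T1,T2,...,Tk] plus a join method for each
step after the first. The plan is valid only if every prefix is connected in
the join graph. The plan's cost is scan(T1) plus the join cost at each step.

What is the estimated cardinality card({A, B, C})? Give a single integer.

Tables in S: A(50), B(120), C(20)
Edges inside S: A-C(d=20), C-B(d=4)
numerator = 50 * 120 * 20 = 120000
denominator = 20 * 4 = 80
card(S) = 120000 / 80 = 1500

1500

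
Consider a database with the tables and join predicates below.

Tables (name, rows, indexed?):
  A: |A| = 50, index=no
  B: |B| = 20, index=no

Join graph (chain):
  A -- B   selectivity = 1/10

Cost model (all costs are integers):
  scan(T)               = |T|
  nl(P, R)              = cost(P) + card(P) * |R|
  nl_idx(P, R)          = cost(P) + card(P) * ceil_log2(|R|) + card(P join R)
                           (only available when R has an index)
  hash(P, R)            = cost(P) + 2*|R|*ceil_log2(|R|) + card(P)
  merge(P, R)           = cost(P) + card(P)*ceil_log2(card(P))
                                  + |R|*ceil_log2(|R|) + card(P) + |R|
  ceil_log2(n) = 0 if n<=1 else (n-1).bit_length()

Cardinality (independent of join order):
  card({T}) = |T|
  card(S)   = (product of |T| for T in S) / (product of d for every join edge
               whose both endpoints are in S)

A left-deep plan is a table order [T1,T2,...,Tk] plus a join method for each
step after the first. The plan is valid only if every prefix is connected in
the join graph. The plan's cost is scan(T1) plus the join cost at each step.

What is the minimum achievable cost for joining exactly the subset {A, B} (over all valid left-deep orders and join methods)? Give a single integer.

Selinger DP over subsets of {A,B}:
  {A}: scan cost=50, card=50
  {B}: scan cost=20, card=20
  {AB}: card=100; try (B,hash)→300, (A,merge)→490, (B,merge)→520, (A,hash)→640, (A,nl)→1020, (B,nl)→1050; best=300 via (B,hash)

300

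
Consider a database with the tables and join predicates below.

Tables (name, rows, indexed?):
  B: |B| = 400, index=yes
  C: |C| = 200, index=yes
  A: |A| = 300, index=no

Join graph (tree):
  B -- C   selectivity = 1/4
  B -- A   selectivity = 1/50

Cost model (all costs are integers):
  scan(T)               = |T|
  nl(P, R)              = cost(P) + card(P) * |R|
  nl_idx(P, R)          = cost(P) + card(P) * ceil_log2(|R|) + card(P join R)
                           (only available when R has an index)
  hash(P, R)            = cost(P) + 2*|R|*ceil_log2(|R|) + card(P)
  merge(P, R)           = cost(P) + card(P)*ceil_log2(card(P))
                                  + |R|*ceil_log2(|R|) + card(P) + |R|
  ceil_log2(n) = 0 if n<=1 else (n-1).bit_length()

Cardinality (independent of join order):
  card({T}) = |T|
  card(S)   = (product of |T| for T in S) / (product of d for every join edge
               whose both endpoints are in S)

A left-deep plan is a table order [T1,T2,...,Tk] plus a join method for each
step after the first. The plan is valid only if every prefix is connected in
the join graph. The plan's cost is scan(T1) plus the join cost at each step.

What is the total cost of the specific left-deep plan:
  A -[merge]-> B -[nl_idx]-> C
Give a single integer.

146500

step 1: scan A: cost=300, card=300
step 2: join B via merge
    card(P join B) = 300*400/(50) = 2400
    cost = 300 + 300*9 + 400*9 + 300 + 400 = 7300
step 3: join C via nl_idx
    card(P join C) = 2400*200/(4) = 120000
    cost = 7300 + 2400*8 + 120000 = 146500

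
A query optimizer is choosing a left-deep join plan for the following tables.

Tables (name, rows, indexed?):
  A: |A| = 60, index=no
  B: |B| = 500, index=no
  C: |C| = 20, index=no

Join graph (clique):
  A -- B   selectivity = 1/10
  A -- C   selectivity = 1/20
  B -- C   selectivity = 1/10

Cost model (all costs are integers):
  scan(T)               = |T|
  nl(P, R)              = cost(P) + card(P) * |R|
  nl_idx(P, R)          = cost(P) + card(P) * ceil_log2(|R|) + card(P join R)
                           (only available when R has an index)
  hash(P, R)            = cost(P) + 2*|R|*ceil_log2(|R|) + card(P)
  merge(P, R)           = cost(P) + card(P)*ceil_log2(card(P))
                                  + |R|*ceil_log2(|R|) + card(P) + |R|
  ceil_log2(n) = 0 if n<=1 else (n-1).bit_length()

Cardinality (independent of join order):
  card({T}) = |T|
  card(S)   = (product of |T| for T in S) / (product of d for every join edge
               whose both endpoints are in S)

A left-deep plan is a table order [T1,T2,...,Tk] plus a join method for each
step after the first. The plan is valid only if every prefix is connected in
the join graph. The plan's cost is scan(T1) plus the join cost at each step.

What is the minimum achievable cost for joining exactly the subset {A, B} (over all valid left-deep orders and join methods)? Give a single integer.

1720

Selinger DP over subsets of {A,B}:
  {A}: scan cost=60, card=60
  {B}: scan cost=500, card=500
  {AB}: card=3000; try (A,hash)→1720, (B,merge)→5480, (A,merge)→5920, (B,hash)→9120, (B,nl)→30060, (A,nl)→30500; best=1720 via (A,hash)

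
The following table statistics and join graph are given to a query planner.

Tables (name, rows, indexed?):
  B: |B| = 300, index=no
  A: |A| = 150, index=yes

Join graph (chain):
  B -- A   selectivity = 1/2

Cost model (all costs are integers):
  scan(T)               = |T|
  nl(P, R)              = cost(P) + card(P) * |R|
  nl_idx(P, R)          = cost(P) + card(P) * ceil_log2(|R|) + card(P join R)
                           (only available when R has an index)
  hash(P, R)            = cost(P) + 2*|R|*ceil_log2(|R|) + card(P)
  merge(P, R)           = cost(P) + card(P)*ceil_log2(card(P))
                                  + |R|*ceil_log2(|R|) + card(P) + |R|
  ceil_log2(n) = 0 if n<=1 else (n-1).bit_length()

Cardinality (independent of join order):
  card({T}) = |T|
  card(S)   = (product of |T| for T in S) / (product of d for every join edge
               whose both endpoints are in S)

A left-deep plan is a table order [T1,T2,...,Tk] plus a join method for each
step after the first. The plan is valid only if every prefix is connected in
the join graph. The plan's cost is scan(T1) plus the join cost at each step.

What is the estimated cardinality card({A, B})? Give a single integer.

Tables in S: A(150), B(300)
Edges inside S: B-A(d=2)
numerator = 150 * 300 = 45000
denominator = 2 = 2
card(S) = 45000 / 2 = 22500

22500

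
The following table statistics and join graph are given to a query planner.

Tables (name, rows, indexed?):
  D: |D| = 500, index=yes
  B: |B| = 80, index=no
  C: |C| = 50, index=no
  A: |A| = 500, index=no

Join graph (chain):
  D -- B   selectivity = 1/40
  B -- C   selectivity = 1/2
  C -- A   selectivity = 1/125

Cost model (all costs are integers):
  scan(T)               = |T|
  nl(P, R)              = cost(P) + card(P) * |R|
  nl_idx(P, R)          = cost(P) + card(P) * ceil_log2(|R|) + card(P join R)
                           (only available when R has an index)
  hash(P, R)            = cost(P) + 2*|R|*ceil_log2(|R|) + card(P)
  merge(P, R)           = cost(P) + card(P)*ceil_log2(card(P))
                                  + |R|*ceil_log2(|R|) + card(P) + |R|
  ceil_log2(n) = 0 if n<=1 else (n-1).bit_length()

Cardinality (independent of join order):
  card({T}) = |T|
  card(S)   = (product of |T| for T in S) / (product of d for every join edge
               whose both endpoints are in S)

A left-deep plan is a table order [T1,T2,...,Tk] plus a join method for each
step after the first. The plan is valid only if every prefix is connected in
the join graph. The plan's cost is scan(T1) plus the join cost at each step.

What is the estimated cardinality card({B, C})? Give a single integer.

Tables in S: B(80), C(50)
Edges inside S: B-C(d=2)
numerator = 80 * 50 = 4000
denominator = 2 = 2
card(S) = 4000 / 2 = 2000

2000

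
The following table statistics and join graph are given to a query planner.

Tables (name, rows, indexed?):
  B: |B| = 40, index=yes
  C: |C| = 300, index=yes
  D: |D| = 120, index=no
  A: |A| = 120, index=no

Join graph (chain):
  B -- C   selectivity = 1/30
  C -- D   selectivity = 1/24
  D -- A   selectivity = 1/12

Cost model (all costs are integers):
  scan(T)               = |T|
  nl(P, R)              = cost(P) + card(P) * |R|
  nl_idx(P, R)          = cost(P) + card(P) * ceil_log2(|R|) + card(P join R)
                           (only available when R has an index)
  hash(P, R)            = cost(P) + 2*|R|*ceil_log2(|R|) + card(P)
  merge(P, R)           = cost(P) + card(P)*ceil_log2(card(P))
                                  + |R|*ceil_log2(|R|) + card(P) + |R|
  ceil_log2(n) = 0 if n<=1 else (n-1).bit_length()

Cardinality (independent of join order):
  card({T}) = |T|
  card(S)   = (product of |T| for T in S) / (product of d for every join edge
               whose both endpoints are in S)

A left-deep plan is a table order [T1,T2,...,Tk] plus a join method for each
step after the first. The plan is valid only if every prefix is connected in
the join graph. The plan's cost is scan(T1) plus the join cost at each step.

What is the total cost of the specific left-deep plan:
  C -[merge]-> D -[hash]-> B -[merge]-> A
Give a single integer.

31200

step 1: scan C: cost=300, card=300
step 2: join D via merge
    card(P join D) = 300*120/(24) = 1500
    cost = 300 + 300*9 + 120*7 + 300 + 120 = 4260
step 3: join B via hash
    card(P join B) = 1500*40/(30) = 2000
    cost = 4260 + 2*40*6 + 1500 = 6240
step 4: join A via merge
    card(P join A) = 2000*120/(12) = 20000
    cost = 6240 + 2000*11 + 120*7 + 2000 + 120 = 31200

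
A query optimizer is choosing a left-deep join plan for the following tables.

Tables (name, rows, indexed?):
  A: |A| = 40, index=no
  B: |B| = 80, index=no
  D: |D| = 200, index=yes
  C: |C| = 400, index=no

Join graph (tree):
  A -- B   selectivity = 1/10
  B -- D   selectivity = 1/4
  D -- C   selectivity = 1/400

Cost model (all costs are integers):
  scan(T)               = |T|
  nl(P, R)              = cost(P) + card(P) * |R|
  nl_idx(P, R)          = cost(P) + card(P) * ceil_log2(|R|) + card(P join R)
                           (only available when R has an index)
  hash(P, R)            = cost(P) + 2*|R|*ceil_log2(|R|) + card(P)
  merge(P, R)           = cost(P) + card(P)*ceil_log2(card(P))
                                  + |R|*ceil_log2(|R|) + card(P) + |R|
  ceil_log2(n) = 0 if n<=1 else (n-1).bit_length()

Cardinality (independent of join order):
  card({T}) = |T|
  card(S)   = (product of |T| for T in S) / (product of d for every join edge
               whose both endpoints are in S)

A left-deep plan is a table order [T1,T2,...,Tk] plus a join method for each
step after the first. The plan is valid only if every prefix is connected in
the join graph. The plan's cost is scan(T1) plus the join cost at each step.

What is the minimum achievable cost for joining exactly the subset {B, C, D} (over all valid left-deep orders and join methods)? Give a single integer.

5120

Selinger DP over subsets of {B,C,D}:
  {B}: scan cost=80, card=80
  {D}: scan cost=200, card=200
  {C}: scan cost=400, card=400
  {BD}: card=4000; try (B,hash)→1520, (D,merge)→2520, (B,merge)→2640, (D,hash)→3360, (D,nl_idx)→4720, (D,nl)→16080 …(+1); best=1520 via (B,hash)
  {CD}: card=200; try (D,nl_idx)→3800, (D,hash)→4000, (C,merge)→6000, (D,merge)→6200, (C,hash)→7600, (C,nl)→80200 …(+1); best=3800 via (D,nl_idx)
  {BCD}: card=4000; try (B,hash)→5120, (B,merge)→6240, (C,hash)→12720, (B,nl)→19800, (C,merge)→57520, (C,nl)→1601520; best=5120 via (B,hash)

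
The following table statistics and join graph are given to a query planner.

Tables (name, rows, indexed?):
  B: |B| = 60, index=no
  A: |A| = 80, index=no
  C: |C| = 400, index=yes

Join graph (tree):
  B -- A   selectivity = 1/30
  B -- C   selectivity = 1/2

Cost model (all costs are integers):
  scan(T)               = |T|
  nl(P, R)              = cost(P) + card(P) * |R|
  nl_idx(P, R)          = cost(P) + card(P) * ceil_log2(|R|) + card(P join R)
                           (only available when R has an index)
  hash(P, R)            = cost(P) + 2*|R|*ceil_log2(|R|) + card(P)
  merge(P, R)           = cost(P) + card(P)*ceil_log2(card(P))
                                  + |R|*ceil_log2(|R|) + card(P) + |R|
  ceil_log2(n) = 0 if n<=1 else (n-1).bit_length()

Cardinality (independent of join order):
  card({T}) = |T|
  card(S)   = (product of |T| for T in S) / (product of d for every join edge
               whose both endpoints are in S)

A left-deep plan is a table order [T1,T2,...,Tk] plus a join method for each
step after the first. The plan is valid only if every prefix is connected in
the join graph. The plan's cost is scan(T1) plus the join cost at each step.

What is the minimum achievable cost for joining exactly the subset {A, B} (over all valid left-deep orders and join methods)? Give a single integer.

880

Selinger DP over subsets of {A,B}:
  {B}: scan cost=60, card=60
  {A}: scan cost=80, card=80
  {AB}: card=160; try (B,hash)→880, (A,merge)→1120, (B,merge)→1140, (A,hash)→1240, (A,nl)→4860, (B,nl)→4880; best=880 via (B,hash)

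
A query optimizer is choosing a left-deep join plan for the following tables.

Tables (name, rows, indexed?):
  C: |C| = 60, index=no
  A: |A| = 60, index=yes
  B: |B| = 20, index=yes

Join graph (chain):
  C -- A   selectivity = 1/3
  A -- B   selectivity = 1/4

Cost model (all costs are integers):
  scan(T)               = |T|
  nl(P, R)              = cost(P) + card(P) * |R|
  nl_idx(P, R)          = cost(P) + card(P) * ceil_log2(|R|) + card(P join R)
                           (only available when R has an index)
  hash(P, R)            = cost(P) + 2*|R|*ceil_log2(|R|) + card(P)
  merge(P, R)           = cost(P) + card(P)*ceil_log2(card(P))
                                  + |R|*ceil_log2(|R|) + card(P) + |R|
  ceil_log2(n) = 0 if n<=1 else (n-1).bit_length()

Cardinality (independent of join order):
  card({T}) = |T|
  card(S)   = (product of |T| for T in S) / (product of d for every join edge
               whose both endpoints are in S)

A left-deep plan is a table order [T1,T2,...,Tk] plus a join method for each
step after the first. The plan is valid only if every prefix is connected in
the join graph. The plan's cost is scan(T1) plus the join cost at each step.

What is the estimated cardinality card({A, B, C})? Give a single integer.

6000

Tables in S: A(60), B(20), C(60)
Edges inside S: C-A(d=3), A-B(d=4)
numerator = 60 * 20 * 60 = 72000
denominator = 3 * 4 = 12
card(S) = 72000 / 12 = 6000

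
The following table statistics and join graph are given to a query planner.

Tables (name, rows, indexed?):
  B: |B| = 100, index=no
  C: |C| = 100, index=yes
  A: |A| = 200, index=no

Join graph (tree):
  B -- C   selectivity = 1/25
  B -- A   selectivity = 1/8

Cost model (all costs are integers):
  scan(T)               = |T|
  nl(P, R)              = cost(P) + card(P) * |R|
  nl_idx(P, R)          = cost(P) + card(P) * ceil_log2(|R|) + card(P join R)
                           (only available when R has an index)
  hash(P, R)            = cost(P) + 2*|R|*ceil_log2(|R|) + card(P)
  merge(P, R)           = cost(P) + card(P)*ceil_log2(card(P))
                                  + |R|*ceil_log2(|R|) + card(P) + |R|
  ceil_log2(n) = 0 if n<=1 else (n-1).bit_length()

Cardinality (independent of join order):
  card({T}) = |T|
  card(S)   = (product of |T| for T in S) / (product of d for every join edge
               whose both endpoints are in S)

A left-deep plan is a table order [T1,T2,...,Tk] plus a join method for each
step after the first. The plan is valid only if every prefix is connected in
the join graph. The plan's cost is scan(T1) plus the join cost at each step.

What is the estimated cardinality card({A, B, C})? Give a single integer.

Tables in S: A(200), B(100), C(100)
Edges inside S: B-C(d=25), B-A(d=8)
numerator = 200 * 100 * 100 = 2000000
denominator = 25 * 8 = 200
card(S) = 2000000 / 200 = 10000

10000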